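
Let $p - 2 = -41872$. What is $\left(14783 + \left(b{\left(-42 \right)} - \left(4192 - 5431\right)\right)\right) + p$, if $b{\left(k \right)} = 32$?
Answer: $-25816$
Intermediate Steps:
$p = -41870$ ($p = 2 - 41872 = -41870$)
$\left(14783 + \left(b{\left(-42 \right)} - \left(4192 - 5431\right)\right)\right) + p = \left(14783 + \left(32 - \left(4192 - 5431\right)\right)\right) - 41870 = \left(14783 + \left(32 - -1239\right)\right) - 41870 = \left(14783 + \left(32 + 1239\right)\right) - 41870 = \left(14783 + 1271\right) - 41870 = 16054 - 41870 = -25816$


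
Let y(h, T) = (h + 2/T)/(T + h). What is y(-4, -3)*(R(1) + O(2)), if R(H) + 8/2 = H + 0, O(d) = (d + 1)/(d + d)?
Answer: -3/2 ≈ -1.5000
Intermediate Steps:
y(h, T) = (h + 2/T)/(T + h)
O(d) = (1 + d)/(2*d) (O(d) = (1 + d)/((2*d)) = (1 + d)*(1/(2*d)) = (1 + d)/(2*d))
R(H) = -4 + H (R(H) = -4 + (H + 0) = -4 + H)
y(-4, -3)*(R(1) + O(2)) = ((2 - 3*(-4))/((-3)*(-3 - 4)))*((-4 + 1) + (½)*(1 + 2)/2) = (-⅓*(2 + 12)/(-7))*(-3 + (½)*(½)*3) = (-⅓*(-⅐)*14)*(-3 + ¾) = (⅔)*(-9/4) = -3/2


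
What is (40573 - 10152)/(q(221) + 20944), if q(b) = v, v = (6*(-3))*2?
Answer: 30421/20908 ≈ 1.4550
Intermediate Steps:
v = -36 (v = -18*2 = -36)
q(b) = -36
(40573 - 10152)/(q(221) + 20944) = (40573 - 10152)/(-36 + 20944) = 30421/20908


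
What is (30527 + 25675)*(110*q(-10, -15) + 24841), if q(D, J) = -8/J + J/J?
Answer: 1405593286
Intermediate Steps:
q(D, J) = 1 - 8/J (q(D, J) = -8/J + 1 = 1 - 8/J)
(30527 + 25675)*(110*q(-10, -15) + 24841) = (30527 + 25675)*(110*((-8 - 15)/(-15)) + 24841) = 56202*(110*(-1/15*(-23)) + 24841) = 56202*(110*(23/15) + 24841) = 56202*(506/3 + 24841) = 56202*(75029/3) = 1405593286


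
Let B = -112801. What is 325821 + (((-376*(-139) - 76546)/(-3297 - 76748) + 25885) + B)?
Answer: 19123175007/80045 ≈ 2.3891e+5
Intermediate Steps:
325821 + (((-376*(-139) - 76546)/(-3297 - 76748) + 25885) + B) = 325821 + (((-376*(-139) - 76546)/(-3297 - 76748) + 25885) - 112801) = 325821 + (((52264 - 76546)/(-80045) + 25885) - 112801) = 325821 + ((-24282*(-1/80045) + 25885) - 112801) = 325821 + ((24282/80045 + 25885) - 112801) = 325821 + (2071989107/80045 - 112801) = 325821 - 6957166938/80045 = 19123175007/80045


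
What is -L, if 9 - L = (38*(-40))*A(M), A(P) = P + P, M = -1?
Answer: 3031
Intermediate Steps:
A(P) = 2*P
L = -3031 (L = 9 - 38*(-40)*2*(-1) = 9 - (-1520)*(-2) = 9 - 1*3040 = 9 - 3040 = -3031)
-L = -1*(-3031) = 3031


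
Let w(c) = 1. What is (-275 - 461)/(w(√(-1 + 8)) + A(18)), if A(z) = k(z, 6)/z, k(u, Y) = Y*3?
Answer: -368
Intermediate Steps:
k(u, Y) = 3*Y
A(z) = 18/z (A(z) = (3*6)/z = 18/z)
(-275 - 461)/(w(√(-1 + 8)) + A(18)) = (-275 - 461)/(1 + 18/18) = -736/(1 + 18*(1/18)) = -736/(1 + 1) = -736/2 = -736*½ = -368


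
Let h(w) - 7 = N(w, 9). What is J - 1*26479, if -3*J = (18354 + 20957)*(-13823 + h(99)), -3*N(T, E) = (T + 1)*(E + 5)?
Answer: 1684159417/9 ≈ 1.8713e+8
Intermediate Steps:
N(T, E) = -(1 + T)*(5 + E)/3 (N(T, E) = -(T + 1)*(E + 5)/3 = -(1 + T)*(5 + E)/3)
h(w) = 7/3 - 14*w/3 (h(w) = 7 + (-5/3 - 5*w/3 - ⅓*9 - ⅓*9*w) = 7 + (-5/3 - 5*w/3 - 3 - 3*w) = 7 + (-14/3 - 14*w/3) = 7/3 - 14*w/3)
J = 1684397728/9 (J = -(18354 + 20957)*(-13823 + (7/3 - 14/3*99))/3 = -39311*(-13823 + (7/3 - 462))/3 = -39311*(-13823 - 1379/3)/3 = -39311*(-42848)/(3*3) = -⅓*(-1684397728/3) = 1684397728/9 ≈ 1.8716e+8)
J - 1*26479 = 1684397728/9 - 1*26479 = 1684397728/9 - 26479 = 1684159417/9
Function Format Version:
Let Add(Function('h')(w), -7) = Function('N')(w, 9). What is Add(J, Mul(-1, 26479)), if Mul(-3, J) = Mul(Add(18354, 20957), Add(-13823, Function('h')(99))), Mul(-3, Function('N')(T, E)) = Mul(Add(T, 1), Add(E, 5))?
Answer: Rational(1684159417, 9) ≈ 1.8713e+8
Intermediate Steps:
Function('N')(T, E) = Mul(Rational(-1, 3), Add(1, T), Add(5, E)) (Function('N')(T, E) = Mul(Rational(-1, 3), Mul(Add(T, 1), Add(E, 5))) = Mul(Rational(-1, 3), Mul(Add(1, T), Add(5, E))) = Mul(Rational(-1, 3), Add(1, T), Add(5, E)))
Function('h')(w) = Add(Rational(7, 3), Mul(Rational(-14, 3), w)) (Function('h')(w) = Add(7, Add(Rational(-5, 3), Mul(Rational(-5, 3), w), Mul(Rational(-1, 3), 9), Mul(Rational(-1, 3), 9, w))) = Add(7, Add(Rational(-5, 3), Mul(Rational(-5, 3), w), -3, Mul(-3, w))) = Add(7, Add(Rational(-14, 3), Mul(Rational(-14, 3), w))) = Add(Rational(7, 3), Mul(Rational(-14, 3), w)))
J = Rational(1684397728, 9) (J = Mul(Rational(-1, 3), Mul(Add(18354, 20957), Add(-13823, Add(Rational(7, 3), Mul(Rational(-14, 3), 99))))) = Mul(Rational(-1, 3), Mul(39311, Add(-13823, Add(Rational(7, 3), -462)))) = Mul(Rational(-1, 3), Mul(39311, Add(-13823, Rational(-1379, 3)))) = Mul(Rational(-1, 3), Mul(39311, Rational(-42848, 3))) = Mul(Rational(-1, 3), Rational(-1684397728, 3)) = Rational(1684397728, 9) ≈ 1.8716e+8)
Add(J, Mul(-1, 26479)) = Add(Rational(1684397728, 9), Mul(-1, 26479)) = Add(Rational(1684397728, 9), -26479) = Rational(1684159417, 9)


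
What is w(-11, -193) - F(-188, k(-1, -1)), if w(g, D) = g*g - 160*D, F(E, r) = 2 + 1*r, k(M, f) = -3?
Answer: 31002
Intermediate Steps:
F(E, r) = 2 + r
w(g, D) = g² - 160*D
w(-11, -193) - F(-188, k(-1, -1)) = ((-11)² - 160*(-193)) - (2 - 3) = (121 + 30880) - 1*(-1) = 31001 + 1 = 31002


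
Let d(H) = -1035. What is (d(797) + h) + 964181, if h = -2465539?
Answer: -1502393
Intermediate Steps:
(d(797) + h) + 964181 = (-1035 - 2465539) + 964181 = -2466574 + 964181 = -1502393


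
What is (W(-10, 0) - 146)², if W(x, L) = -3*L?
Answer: 21316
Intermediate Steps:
(W(-10, 0) - 146)² = (-3*0 - 146)² = (0 - 146)² = (-146)² = 21316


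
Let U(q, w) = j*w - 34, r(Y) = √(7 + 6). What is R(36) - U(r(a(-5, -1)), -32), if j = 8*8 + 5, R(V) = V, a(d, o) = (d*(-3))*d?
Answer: 2278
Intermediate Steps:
a(d, o) = -3*d² (a(d, o) = (-3*d)*d = -3*d²)
j = 69 (j = 64 + 5 = 69)
r(Y) = √13
U(q, w) = -34 + 69*w (U(q, w) = 69*w - 34 = -34 + 69*w)
R(36) - U(r(a(-5, -1)), -32) = 36 - (-34 + 69*(-32)) = 36 - (-34 - 2208) = 36 - 1*(-2242) = 36 + 2242 = 2278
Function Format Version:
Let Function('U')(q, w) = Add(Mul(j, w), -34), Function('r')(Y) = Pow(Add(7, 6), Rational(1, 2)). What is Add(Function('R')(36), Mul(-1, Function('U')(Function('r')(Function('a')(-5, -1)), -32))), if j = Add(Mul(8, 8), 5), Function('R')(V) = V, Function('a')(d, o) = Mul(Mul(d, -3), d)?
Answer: 2278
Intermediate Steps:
Function('a')(d, o) = Mul(-3, Pow(d, 2)) (Function('a')(d, o) = Mul(Mul(-3, d), d) = Mul(-3, Pow(d, 2)))
j = 69 (j = Add(64, 5) = 69)
Function('r')(Y) = Pow(13, Rational(1, 2))
Function('U')(q, w) = Add(-34, Mul(69, w)) (Function('U')(q, w) = Add(Mul(69, w), -34) = Add(-34, Mul(69, w)))
Add(Function('R')(36), Mul(-1, Function('U')(Function('r')(Function('a')(-5, -1)), -32))) = Add(36, Mul(-1, Add(-34, Mul(69, -32)))) = Add(36, Mul(-1, Add(-34, -2208))) = Add(36, Mul(-1, -2242)) = Add(36, 2242) = 2278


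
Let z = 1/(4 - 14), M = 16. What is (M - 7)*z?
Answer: -9/10 ≈ -0.90000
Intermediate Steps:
z = -⅒ (z = 1/(-10) = -⅒ ≈ -0.10000)
(M - 7)*z = (16 - 7)*(-⅒) = 9*(-⅒) = -9/10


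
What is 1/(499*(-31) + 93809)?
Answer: 1/78340 ≈ 1.2765e-5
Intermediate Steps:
1/(499*(-31) + 93809) = 1/(-15469 + 93809) = 1/78340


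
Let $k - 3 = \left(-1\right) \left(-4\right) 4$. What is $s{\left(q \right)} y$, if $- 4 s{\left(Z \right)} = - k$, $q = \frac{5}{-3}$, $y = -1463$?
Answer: $- \frac{27797}{4} \approx -6949.3$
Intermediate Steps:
$k = 19$ ($k = 3 + \left(-1\right) \left(-4\right) 4 = 3 + 4 \cdot 4 = 3 + 16 = 19$)
$q = - \frac{5}{3}$ ($q = 5 \left(- \frac{1}{3}\right) = - \frac{5}{3} \approx -1.6667$)
$s{\left(Z \right)} = \frac{19}{4}$ ($s{\left(Z \right)} = - \frac{\left(-1\right) 19}{4} = \left(- \frac{1}{4}\right) \left(-19\right) = \frac{19}{4}$)
$s{\left(q \right)} y = \frac{19}{4} \left(-1463\right) = - \frac{27797}{4}$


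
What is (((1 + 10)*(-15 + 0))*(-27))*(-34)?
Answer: -151470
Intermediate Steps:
(((1 + 10)*(-15 + 0))*(-27))*(-34) = ((11*(-15))*(-27))*(-34) = -165*(-27)*(-34) = 4455*(-34) = -151470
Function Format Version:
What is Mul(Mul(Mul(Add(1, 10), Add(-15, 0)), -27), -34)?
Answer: -151470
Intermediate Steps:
Mul(Mul(Mul(Add(1, 10), Add(-15, 0)), -27), -34) = Mul(Mul(Mul(11, -15), -27), -34) = Mul(Mul(-165, -27), -34) = Mul(4455, -34) = -151470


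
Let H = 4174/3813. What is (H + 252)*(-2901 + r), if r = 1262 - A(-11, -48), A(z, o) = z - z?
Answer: -1581716950/3813 ≈ -4.1482e+5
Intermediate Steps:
A(z, o) = 0
H = 4174/3813 (H = 4174*(1/3813) = 4174/3813 ≈ 1.0947)
r = 1262 (r = 1262 - 1*0 = 1262 + 0 = 1262)
(H + 252)*(-2901 + r) = (4174/3813 + 252)*(-2901 + 1262) = (965050/3813)*(-1639) = -1581716950/3813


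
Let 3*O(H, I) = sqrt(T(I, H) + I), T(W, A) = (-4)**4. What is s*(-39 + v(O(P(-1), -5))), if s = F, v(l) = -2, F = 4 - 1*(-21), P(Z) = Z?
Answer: -1025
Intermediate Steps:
F = 25 (F = 4 + 21 = 25)
T(W, A) = 256
O(H, I) = sqrt(256 + I)/3
s = 25
s*(-39 + v(O(P(-1), -5))) = 25*(-39 - 2) = 25*(-41) = -1025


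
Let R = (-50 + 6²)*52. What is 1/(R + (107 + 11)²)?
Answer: 1/13196 ≈ 7.5781e-5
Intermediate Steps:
R = -728 (R = (-50 + 36)*52 = -14*52 = -728)
1/(R + (107 + 11)²) = 1/(-728 + (107 + 11)²) = 1/(-728 + 118²) = 1/(-728 + 13924) = 1/13196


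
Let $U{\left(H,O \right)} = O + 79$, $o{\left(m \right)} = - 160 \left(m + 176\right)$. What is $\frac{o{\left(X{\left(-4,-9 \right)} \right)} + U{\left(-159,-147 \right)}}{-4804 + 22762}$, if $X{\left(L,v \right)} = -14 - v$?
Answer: $- \frac{13714}{8979} \approx -1.5273$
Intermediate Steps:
$o{\left(m \right)} = -28160 - 160 m$ ($o{\left(m \right)} = - 160 \left(176 + m\right) = -28160 - 160 m$)
$U{\left(H,O \right)} = 79 + O$
$\frac{o{\left(X{\left(-4,-9 \right)} \right)} + U{\left(-159,-147 \right)}}{-4804 + 22762} = \frac{\left(-28160 - 160 \left(-14 - -9\right)\right) + \left(79 - 147\right)}{-4804 + 22762} = \frac{\left(-28160 - 160 \left(-14 + 9\right)\right) - 68}{17958} = \left(\left(-28160 - -800\right) - 68\right) \frac{1}{17958} = \left(\left(-28160 + 800\right) - 68\right) \frac{1}{17958} = \left(-27360 - 68\right) \frac{1}{17958} = \left(-27428\right) \frac{1}{17958} = - \frac{13714}{8979}$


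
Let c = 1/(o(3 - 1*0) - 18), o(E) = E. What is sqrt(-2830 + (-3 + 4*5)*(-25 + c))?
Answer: I*sqrt(732630)/15 ≈ 57.063*I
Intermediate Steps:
c = -1/15 (c = 1/((3 - 1*0) - 18) = 1/((3 + 0) - 18) = 1/(3 - 18) = 1/(-15) = -1/15 ≈ -0.066667)
sqrt(-2830 + (-3 + 4*5)*(-25 + c)) = sqrt(-2830 + (-3 + 4*5)*(-25 - 1/15)) = sqrt(-2830 + (-3 + 20)*(-376/15)) = sqrt(-2830 + 17*(-376/15)) = sqrt(-2830 - 6392/15) = sqrt(-48842/15) = I*sqrt(732630)/15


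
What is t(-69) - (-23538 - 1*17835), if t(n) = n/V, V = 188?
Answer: 7778055/188 ≈ 41373.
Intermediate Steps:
t(n) = n/188
t(-69) - (-23538 - 1*17835) = (1/188)*(-69) - (-23538 - 1*17835) = -69/188 - (-23538 - 17835) = -69/188 - 1*(-41373) = -69/188 + 41373 = 7778055/188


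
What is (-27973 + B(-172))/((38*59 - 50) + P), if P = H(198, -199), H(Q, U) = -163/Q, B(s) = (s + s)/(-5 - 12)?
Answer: -94089006/7375501 ≈ -12.757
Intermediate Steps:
B(s) = -2*s/17 (B(s) = (2*s)/(-17) = (2*s)*(-1/17) = -2*s/17)
P = -163/198 ≈ -0.82323
(-27973 + B(-172))/((38*59 - 50) + P) = (-27973 - 2/17*(-172))/((38*59 - 50) - 163/198) = (-27973 + 344/17)/((2242 - 50) - 163/198) = -475197/(17*(2192 - 163/198)) = -475197/(17*433853/198) = -475197/17*198/433853 = -94089006/7375501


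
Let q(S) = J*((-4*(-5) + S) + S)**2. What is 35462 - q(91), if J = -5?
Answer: 239482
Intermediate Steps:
q(S) = -5*(20 + 2*S)**2 (q(S) = -5*((-4*(-5) + S) + S)**2 = -5*((20 + S) + S)**2 = -5*(20 + 2*S)**2)
35462 - q(91) = 35462 - (-20)*(10 + 91)**2 = 35462 - (-20)*101**2 = 35462 - (-20)*10201 = 35462 - 1*(-204020) = 35462 + 204020 = 239482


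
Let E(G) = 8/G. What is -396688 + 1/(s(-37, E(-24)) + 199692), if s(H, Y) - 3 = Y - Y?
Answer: -79216610159/199695 ≈ -3.9669e+5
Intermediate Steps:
s(H, Y) = 3 (s(H, Y) = 3 + (Y - Y) = 3 + 0 = 3)
-396688 + 1/(s(-37, E(-24)) + 199692) = -396688 + 1/(3 + 199692) = -396688 + 1/199695 = -79216610159/199695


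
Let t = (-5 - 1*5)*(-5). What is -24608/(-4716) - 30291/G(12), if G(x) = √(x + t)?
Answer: 6152/1179 - 30291*√62/62 ≈ -3841.7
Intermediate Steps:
t = 50 (t = (-5 - 5)*(-5) = -10*(-5) = 50)
G(x) = √(50 + x) (G(x) = √(x + 50) = √(50 + x))
-24608/(-4716) - 30291/G(12) = -24608/(-4716) - 30291/√(50 + 12) = -24608*(-1/4716) - 30291*√62/62 = 6152/1179 - 30291*√62/62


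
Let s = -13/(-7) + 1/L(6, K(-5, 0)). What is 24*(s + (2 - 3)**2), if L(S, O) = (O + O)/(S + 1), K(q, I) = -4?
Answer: 333/7 ≈ 47.571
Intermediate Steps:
L(S, O) = 2*O/(1 + S) (L(S, O) = (2*O)/(1 + S) = 2*O/(1 + S))
s = 55/56 (s = -13/(-7) + 1/(2*(-4)/(1 + 6)) = -13*(-1/7) + 1/(2*(-4)/7) = 13/7 + 1/(2*(-4)*(1/7)) = 13/7 + 1/(-8/7) = 13/7 + 1*(-7/8) = 13/7 - 7/8 = 55/56 ≈ 0.98214)
24*(s + (2 - 3)**2) = 24*(55/56 + (2 - 3)**2) = 24*(55/56 + (-1)**2) = 24*(55/56 + 1) = 24*(111/56) = 333/7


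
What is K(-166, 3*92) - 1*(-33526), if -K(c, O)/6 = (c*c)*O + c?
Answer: -45598214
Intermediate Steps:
K(c, O) = -6*c - 6*O*c² (K(c, O) = -6*((c*c)*O + c) = -6*(c²*O + c) = -6*(O*c² + c) = -6*(c + O*c²) = -6*c - 6*O*c²)
K(-166, 3*92) - 1*(-33526) = -6*(-166)*(1 + (3*92)*(-166)) - 1*(-33526) = -6*(-166)*(1 + 276*(-166)) + 33526 = -6*(-166)*(1 - 45816) + 33526 = -6*(-166)*(-45815) + 33526 = -45631740 + 33526 = -45598214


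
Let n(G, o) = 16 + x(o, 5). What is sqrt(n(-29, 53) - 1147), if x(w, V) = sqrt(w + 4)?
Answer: sqrt(-1131 + sqrt(57)) ≈ 33.518*I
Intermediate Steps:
x(w, V) = sqrt(4 + w)
n(G, o) = 16 + sqrt(4 + o)
sqrt(n(-29, 53) - 1147) = sqrt((16 + sqrt(4 + 53)) - 1147) = sqrt((16 + sqrt(57)) - 1147) = sqrt(-1131 + sqrt(57))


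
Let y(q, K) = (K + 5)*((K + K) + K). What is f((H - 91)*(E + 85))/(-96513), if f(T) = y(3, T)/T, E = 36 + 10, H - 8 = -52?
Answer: 17680/32171 ≈ 0.54956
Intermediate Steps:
H = -44 (H = 8 - 52 = -44)
y(q, K) = 3*K*(5 + K) (y(q, K) = (5 + K)*(2*K + K) = (5 + K)*(3*K) = 3*K*(5 + K))
E = 46
f(T) = 15 + 3*T (f(T) = (3*T*(5 + T))/T = 15 + 3*T)
f((H - 91)*(E + 85))/(-96513) = (15 + 3*((-44 - 91)*(46 + 85)))/(-96513) = (15 + 3*(-135*131))*(-1/96513) = (15 + 3*(-17685))*(-1/96513) = (15 - 53055)*(-1/96513) = -53040*(-1/96513) = 17680/32171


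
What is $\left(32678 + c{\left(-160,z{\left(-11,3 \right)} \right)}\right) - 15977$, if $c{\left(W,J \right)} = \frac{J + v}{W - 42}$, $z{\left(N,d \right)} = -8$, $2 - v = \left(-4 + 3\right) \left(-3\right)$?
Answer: $\frac{3373611}{202} \approx 16701.0$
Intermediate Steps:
$v = -1$ ($v = 2 - \left(-4 + 3\right) \left(-3\right) = 2 - \left(-1\right) \left(-3\right) = 2 - 3 = -1$)
$c{\left(W,J \right)} = \frac{-1 + J}{-42 + W}$ ($c{\left(W,J \right)} = \frac{J - 1}{W - 42} = \frac{-1 + J}{-42 + W}$)
$\left(32678 + c{\left(-160,z{\left(-11,3 \right)} \right)}\right) - 15977 = \left(32678 + \frac{-1 - 8}{-42 - 160}\right) - 15977 = \left(32678 + \frac{1}{-202} \left(-9\right)\right) - 15977 = \left(32678 - - \frac{9}{202}\right) - 15977 = \left(32678 + \frac{9}{202}\right) - 15977 = \frac{6600965}{202} - 15977 = \frac{3373611}{202}$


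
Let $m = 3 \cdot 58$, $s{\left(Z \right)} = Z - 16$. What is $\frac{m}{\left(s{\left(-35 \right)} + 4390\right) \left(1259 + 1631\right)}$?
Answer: $\frac{87}{6269855} \approx 1.3876 \cdot 10^{-5}$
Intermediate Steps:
$s{\left(Z \right)} = -16 + Z$ ($s{\left(Z \right)} = Z - 16 = -16 + Z$)
$m = 174$
$\frac{m}{\left(s{\left(-35 \right)} + 4390\right) \left(1259 + 1631\right)} = \frac{174}{\left(\left(-16 - 35\right) + 4390\right) \left(1259 + 1631\right)} = \frac{174}{\left(-51 + 4390\right) 2890} = \frac{174}{4339 \cdot 2890} = \frac{174}{12539710} = 174 \cdot \frac{1}{12539710} = \frac{87}{6269855}$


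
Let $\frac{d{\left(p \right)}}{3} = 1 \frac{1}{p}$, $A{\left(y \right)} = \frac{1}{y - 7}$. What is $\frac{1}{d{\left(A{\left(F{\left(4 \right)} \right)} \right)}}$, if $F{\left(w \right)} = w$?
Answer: $- \frac{1}{9} \approx -0.11111$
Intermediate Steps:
$A{\left(y \right)} = \frac{1}{-7 + y}$
$d{\left(p \right)} = \frac{3}{p}$ ($d{\left(p \right)} = 3 \cdot 1 \frac{1}{p} = \frac{3}{p}$)
$\frac{1}{d{\left(A{\left(F{\left(4 \right)} \right)} \right)}} = \frac{1}{3 \frac{1}{\frac{1}{-7 + 4}}} = \frac{1}{3 \frac{1}{\frac{1}{-3}}} = \frac{1}{3 \frac{1}{- \frac{1}{3}}} = \frac{1}{3 \left(-3\right)} = \frac{1}{-9} = - \frac{1}{9}$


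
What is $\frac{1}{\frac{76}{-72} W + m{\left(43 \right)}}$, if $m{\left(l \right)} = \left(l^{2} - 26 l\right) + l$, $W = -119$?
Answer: $\frac{18}{16193} \approx 0.0011116$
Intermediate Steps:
$m{\left(l \right)} = l^{2} - 25 l$
$\frac{1}{\frac{76}{-72} W + m{\left(43 \right)}} = \frac{1}{\frac{76}{-72} \left(-119\right) + 43 \left(-25 + 43\right)} = \frac{1}{76 \left(- \frac{1}{72}\right) \left(-119\right) + 43 \cdot 18} = \frac{1}{\left(- \frac{19}{18}\right) \left(-119\right) + 774} = \frac{1}{\frac{2261}{18} + 774} = \frac{1}{\frac{16193}{18}} = \frac{18}{16193}$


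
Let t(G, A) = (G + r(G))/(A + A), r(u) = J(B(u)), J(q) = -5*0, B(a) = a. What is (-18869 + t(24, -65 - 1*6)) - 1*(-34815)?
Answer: 1132154/71 ≈ 15946.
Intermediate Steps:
J(q) = 0
r(u) = 0
t(G, A) = G/(2*A) (t(G, A) = (G + 0)/(A + A) = G/((2*A)) = G*(1/(2*A)) = G/(2*A))
(-18869 + t(24, -65 - 1*6)) - 1*(-34815) = (-18869 + (½)*24/(-65 - 1*6)) - 1*(-34815) = (-18869 + (½)*24/(-65 - 6)) + 34815 = (-18869 + (½)*24/(-71)) + 34815 = (-18869 + (½)*24*(-1/71)) + 34815 = (-18869 - 12/71) + 34815 = -1339711/71 + 34815 = 1132154/71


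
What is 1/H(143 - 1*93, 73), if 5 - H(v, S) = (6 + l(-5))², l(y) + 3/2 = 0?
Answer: -4/61 ≈ -0.065574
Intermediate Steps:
l(y) = -3/2 (l(y) = -3/2 + 0 = -3/2)
H(v, S) = -61/4 (H(v, S) = 5 - (6 - 3/2)² = 5 - (9/2)² = 5 - 1*81/4 = 5 - 81/4 = -61/4)
1/H(143 - 1*93, 73) = 1/(-61/4) = -4/61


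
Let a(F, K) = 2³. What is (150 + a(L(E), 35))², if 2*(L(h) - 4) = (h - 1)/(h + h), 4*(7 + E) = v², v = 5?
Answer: 24964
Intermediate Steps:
E = -¾ (E = -7 + (¼)*5² = -7 + (¼)*25 = -7 + 25/4 = -¾ ≈ -0.75000)
L(h) = 4 + (-1 + h)/(4*h) (L(h) = 4 + ((h - 1)/(h + h))/2 = 4 + ((-1 + h)/((2*h)))/2 = 4 + ((-1 + h)*(1/(2*h)))/2 = 4 + ((-1 + h)/(2*h))/2 = 4 + (-1 + h)/(4*h))
a(F, K) = 8
(150 + a(L(E), 35))² = (150 + 8)² = 158² = 24964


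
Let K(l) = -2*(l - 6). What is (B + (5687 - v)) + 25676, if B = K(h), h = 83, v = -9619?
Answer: 40828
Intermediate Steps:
K(l) = 12 - 2*l (K(l) = -2*(-6 + l) = 12 - 2*l)
B = -154 (B = 12 - 2*83 = 12 - 166 = -154)
(B + (5687 - v)) + 25676 = (-154 + (5687 - 1*(-9619))) + 25676 = (-154 + (5687 + 9619)) + 25676 = (-154 + 15306) + 25676 = 15152 + 25676 = 40828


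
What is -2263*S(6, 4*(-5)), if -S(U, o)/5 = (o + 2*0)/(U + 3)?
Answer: -226300/9 ≈ -25144.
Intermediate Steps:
S(U, o) = -5*o/(3 + U) (S(U, o) = -5*(o + 2*0)/(U + 3) = -5*(o + 0)/(3 + U) = -5*o/(3 + U))
-2263*S(6, 4*(-5)) = -(-11315)*4*(-5)/(3 + 6) = -(-11315)*(-20)/9 = -2263*100/9 = -226300/9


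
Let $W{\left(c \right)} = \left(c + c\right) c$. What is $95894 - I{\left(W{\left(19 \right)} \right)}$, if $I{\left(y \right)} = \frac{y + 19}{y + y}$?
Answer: $\frac{7287905}{76} \approx 95894.0$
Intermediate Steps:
$W{\left(c \right)} = 2 c^{2}$ ($W{\left(c \right)} = 2 c c = 2 c^{2}$)
$I{\left(y \right)} = \frac{19 + y}{2 y}$
$95894 - I{\left(W{\left(19 \right)} \right)} = 95894 - \frac{19 + 2 \cdot 19^{2}}{2 \cdot 2 \cdot 19^{2}} = 95894 - \frac{19 + 2 \cdot 361}{2 \cdot 2 \cdot 361} = 95894 - \frac{19 + 722}{2 \cdot 722} = 95894 - \frac{1}{2} \cdot \frac{1}{722} \cdot 741 = 95894 - \frac{39}{76} = \frac{7287905}{76}$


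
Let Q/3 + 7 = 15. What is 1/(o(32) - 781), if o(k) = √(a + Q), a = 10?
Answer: -781/609927 - √34/609927 ≈ -0.0012900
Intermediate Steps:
Q = 24 (Q = -21 + 3*15 = -21 + 45 = 24)
o(k) = √34 (o(k) = √(10 + 24) = √34)
1/(o(32) - 781) = 1/(√34 - 781) = 1/(-781 + √34)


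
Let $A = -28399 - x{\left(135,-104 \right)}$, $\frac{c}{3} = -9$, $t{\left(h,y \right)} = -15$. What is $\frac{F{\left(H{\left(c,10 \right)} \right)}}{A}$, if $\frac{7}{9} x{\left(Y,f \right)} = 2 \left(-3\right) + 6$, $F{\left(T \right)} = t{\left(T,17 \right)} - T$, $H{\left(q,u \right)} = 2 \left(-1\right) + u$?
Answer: $\frac{23}{28399} \approx 0.00080989$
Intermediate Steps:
$c = -27$ ($c = 3 \left(-9\right) = -27$)
$H{\left(q,u \right)} = -2 + u$
$F{\left(T \right)} = -15 - T$
$x{\left(Y,f \right)} = 0$ ($x{\left(Y,f \right)} = \frac{9 \left(2 \left(-3\right) + 6\right)}{7} = \frac{9 \left(-6 + 6\right)}{7} = \frac{9}{7} \cdot 0 = 0$)
$A = -28399$ ($A = -28399 - 0 = -28399 + 0 = -28399$)
$\frac{F{\left(H{\left(c,10 \right)} \right)}}{A} = \frac{-15 - \left(-2 + 10\right)}{-28399} = \left(-15 - 8\right) \left(- \frac{1}{28399}\right) = \left(-23\right) \left(- \frac{1}{28399}\right) = \frac{23}{28399}$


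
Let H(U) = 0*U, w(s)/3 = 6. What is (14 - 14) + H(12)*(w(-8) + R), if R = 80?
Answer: 0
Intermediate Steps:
w(s) = 18 (w(s) = 3*6 = 18)
H(U) = 0
(14 - 14) + H(12)*(w(-8) + R) = (14 - 14) + 0*(18 + 80) = 0 + 0*98 = 0 + 0 = 0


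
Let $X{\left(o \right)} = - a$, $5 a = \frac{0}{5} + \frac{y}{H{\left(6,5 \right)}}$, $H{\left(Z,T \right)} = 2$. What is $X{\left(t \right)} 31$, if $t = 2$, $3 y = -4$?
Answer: $\frac{62}{15} \approx 4.1333$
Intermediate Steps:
$y = - \frac{4}{3}$ ($y = \frac{1}{3} \left(-4\right) = - \frac{4}{3} \approx -1.3333$)
$a = - \frac{2}{15}$ ($a = \frac{\frac{0}{5} - \frac{4}{3 \cdot 2}}{5} = \frac{0 \cdot \frac{1}{5} - \frac{2}{3}}{5} = \frac{0 - \frac{2}{3}}{5} = \frac{1}{5} \left(- \frac{2}{3}\right) = - \frac{2}{15} \approx -0.13333$)
$X{\left(o \right)} = \frac{2}{15}$ ($X{\left(o \right)} = \left(-1\right) \left(- \frac{2}{15}\right) = \frac{2}{15}$)
$X{\left(t \right)} 31 = \frac{2}{15} \cdot 31 = \frac{62}{15}$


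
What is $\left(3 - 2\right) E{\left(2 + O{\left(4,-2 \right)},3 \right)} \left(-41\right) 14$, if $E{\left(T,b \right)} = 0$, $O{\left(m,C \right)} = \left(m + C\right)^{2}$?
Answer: $0$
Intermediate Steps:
$O{\left(m,C \right)} = \left(C + m\right)^{2}$
$\left(3 - 2\right) E{\left(2 + O{\left(4,-2 \right)},3 \right)} \left(-41\right) 14 = \left(3 - 2\right) 0 \left(-41\right) 14 = 1 \cdot 0 \left(-41\right) 14 = 0 \left(-41\right) 14 = 0 \cdot 14 = 0$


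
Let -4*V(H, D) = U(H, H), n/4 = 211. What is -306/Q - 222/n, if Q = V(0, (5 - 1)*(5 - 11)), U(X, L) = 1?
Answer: 516417/422 ≈ 1223.7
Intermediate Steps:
n = 844 (n = 4*211 = 844)
V(H, D) = -1/4 (V(H, D) = -1/4*1 = -1/4)
Q = -1/4 ≈ -0.25000
-306/Q - 222/n = -306/(-1/4) - 222/844 = -306*(-4) - 222*1/844 = 1224 - 111/422 = 516417/422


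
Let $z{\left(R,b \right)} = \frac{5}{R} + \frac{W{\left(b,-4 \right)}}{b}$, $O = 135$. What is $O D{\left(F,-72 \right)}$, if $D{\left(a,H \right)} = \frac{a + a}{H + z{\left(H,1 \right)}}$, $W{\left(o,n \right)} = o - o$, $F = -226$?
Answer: $\frac{4393440}{5189} \approx 846.68$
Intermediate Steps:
$W{\left(o,n \right)} = 0$
$z{\left(R,b \right)} = \frac{5}{R}$ ($z{\left(R,b \right)} = \frac{5}{R} + \frac{0}{b} = \frac{5}{R} + 0 = \frac{5}{R}$)
$D{\left(a,H \right)} = \frac{2 a}{H + \frac{5}{H}}$ ($D{\left(a,H \right)} = \frac{a + a}{H + \frac{5}{H}} = \frac{2 a}{H + \frac{5}{H}}$)
$O D{\left(F,-72 \right)} = 135 \cdot 2 \left(-72\right) \left(-226\right) \frac{1}{5 + \left(-72\right)^{2}} = 135 \cdot 2 \left(-72\right) \left(-226\right) \frac{1}{5 + 5184} = 135 \cdot 2 \left(-72\right) \left(-226\right) \frac{1}{5189} = 135 \cdot \frac{32544}{5189} = \frac{4393440}{5189}$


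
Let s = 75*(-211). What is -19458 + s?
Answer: -35283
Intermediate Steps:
s = -15825
-19458 + s = -19458 - 15825 = -35283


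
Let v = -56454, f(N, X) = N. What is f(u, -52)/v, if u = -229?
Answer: 229/56454 ≈ 0.0040564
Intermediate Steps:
f(u, -52)/v = -229/(-56454) = -229*(-1/56454) = 229/56454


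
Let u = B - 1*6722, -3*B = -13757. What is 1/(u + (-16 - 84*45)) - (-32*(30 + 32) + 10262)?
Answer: -147323569/17797 ≈ -8278.0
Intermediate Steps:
B = 13757/3 (B = -⅓*(-13757) = 13757/3 ≈ 4585.7)
u = -6409/3 (u = 13757/3 - 1*6722 = 13757/3 - 6722 = -6409/3 ≈ -2136.3)
1/(u + (-16 - 84*45)) - (-32*(30 + 32) + 10262) = 1/(-6409/3 + (-16 - 84*45)) - (-32*(30 + 32) + 10262) = 1/(-6409/3 + (-16 - 3780)) - (-32*62 + 10262) = 1/(-6409/3 - 3796) - (-1984 + 10262) = 1/(-17797/3) - 1*8278 = -3/17797 - 8278 = -147323569/17797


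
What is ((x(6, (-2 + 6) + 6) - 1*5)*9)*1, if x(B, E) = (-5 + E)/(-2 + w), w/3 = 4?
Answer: -81/2 ≈ -40.500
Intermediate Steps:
w = 12 (w = 3*4 = 12)
x(B, E) = -½ + E/10 (x(B, E) = (-5 + E)/(-2 + 12) = (-5 + E)/10 = (-5 + E)*(⅒) = -½ + E/10)
((x(6, (-2 + 6) + 6) - 1*5)*9)*1 = (((-½ + ((-2 + 6) + 6)/10) - 1*5)*9)*1 = (((-½ + (4 + 6)/10) - 5)*9)*1 = (((-½ + (⅒)*10) - 5)*9)*1 = (((-½ + 1) - 5)*9)*1 = ((½ - 5)*9)*1 = -9/2*9*1 = -81/2*1 = -81/2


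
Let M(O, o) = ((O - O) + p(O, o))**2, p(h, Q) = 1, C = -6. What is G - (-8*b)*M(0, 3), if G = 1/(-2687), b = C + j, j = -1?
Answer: -150473/2687 ≈ -56.000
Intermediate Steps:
M(O, o) = 1 (M(O, o) = ((O - O) + 1)**2 = (0 + 1)**2 = 1**2 = 1)
b = -7 (b = -6 - 1 = -7)
G = -1/2687 ≈ -0.00037216
G - (-8*b)*M(0, 3) = -1/2687 - (-8*(-7)) = -1/2687 - 56 = -150473/2687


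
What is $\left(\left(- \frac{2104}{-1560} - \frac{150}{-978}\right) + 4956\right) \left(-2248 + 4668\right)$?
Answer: $\frac{76265914736}{6357} \approx 1.1997 \cdot 10^{7}$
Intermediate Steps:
$\left(\left(- \frac{2104}{-1560} - \frac{150}{-978}\right) + 4956\right) \left(-2248 + 4668\right) = \left(\left(\left(-2104\right) \left(- \frac{1}{1560}\right) - - \frac{25}{163}\right) + 4956\right) 2420 = \left(\left(\frac{263}{195} + \frac{25}{163}\right) + 4956\right) 2420 = \left(\frac{47744}{31785} + 4956\right) 2420 = \frac{157574204}{31785} \cdot 2420 = \frac{76265914736}{6357}$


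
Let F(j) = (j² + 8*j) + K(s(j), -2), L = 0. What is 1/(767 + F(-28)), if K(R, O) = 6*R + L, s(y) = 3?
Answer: 1/1345 ≈ 0.00074349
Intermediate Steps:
K(R, O) = 6*R (K(R, O) = 6*R + 0 = 6*R)
F(j) = 18 + j² + 8*j (F(j) = (j² + 8*j) + 6*3 = (j² + 8*j) + 18 = 18 + j² + 8*j)
1/(767 + F(-28)) = 1/(767 + (18 + (-28)² + 8*(-28))) = 1/(767 + (18 + 784 - 224)) = 1/(767 + 578) = 1/1345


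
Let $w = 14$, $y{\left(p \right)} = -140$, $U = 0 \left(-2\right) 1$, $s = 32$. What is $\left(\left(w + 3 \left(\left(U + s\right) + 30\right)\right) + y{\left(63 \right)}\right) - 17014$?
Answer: $-16954$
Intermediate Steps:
$U = 0$ ($U = 0 \cdot 1 = 0$)
$\left(\left(w + 3 \left(\left(U + s\right) + 30\right)\right) + y{\left(63 \right)}\right) - 17014 = \left(\left(14 + 3 \left(\left(0 + 32\right) + 30\right)\right) - 140\right) - 17014 = \left(\left(14 + 3 \left(32 + 30\right)\right) - 140\right) - 17014 = \left(\left(14 + 3 \cdot 62\right) - 140\right) - 17014 = \left(\left(14 + 186\right) - 140\right) - 17014 = \left(200 - 140\right) - 17014 = 60 - 17014 = -16954$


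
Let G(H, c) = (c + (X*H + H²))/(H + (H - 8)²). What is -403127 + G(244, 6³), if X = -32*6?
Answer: -5637727869/13985 ≈ -4.0313e+5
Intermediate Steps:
X = -192
G(H, c) = (c + H² - 192*H)/(H + (-8 + H)²) (G(H, c) = (c + (-192*H + H²))/(H + (H - 8)²) = (c + (H² - 192*H))/(H + (-8 + H)²) = (c + H² - 192*H)/(H + (-8 + H)²))
-403127 + G(244, 6³) = -403127 + (6³ + 244² - 192*244)/(244 + (-8 + 244)²) = -403127 + (216 + 59536 - 46848)/(244 + 236²) = -403127 + 12904/(244 + 55696) = -403127 + 12904/55940 = -403127 + (1/55940)*12904 = -403127 + 3226/13985 = -5637727869/13985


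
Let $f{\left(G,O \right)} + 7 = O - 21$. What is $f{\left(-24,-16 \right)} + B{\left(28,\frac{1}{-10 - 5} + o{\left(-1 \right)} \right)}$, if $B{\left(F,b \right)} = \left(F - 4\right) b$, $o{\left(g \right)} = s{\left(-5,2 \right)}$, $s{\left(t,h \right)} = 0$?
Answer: $- \frac{228}{5} \approx -45.6$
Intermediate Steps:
$o{\left(g \right)} = 0$
$f{\left(G,O \right)} = -28 + O$ ($f{\left(G,O \right)} = -7 + \left(O - 21\right) = -7 + \left(-21 + O\right) = -28 + O$)
$B{\left(F,b \right)} = b \left(-4 + F\right)$ ($B{\left(F,b \right)} = \left(-4 + F\right) b = b \left(-4 + F\right)$)
$f{\left(-24,-16 \right)} + B{\left(28,\frac{1}{-10 - 5} + o{\left(-1 \right)} \right)} = \left(-28 - 16\right) + \left(\frac{1}{-10 - 5} + 0\right) \left(-4 + 28\right) = -44 + \left(\frac{1}{-15} + 0\right) 24 = -44 + \left(- \frac{1}{15} + 0\right) 24 = -44 - \frac{8}{5} = - \frac{228}{5}$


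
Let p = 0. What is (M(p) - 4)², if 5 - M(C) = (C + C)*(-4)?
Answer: 1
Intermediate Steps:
M(C) = 5 + 8*C (M(C) = 5 - (C + C)*(-4) = 5 - 2*C*(-4) = 5 - (-8)*C = 5 + 8*C)
(M(p) - 4)² = ((5 + 8*0) - 4)² = ((5 + 0) - 4)² = (5 - 4)² = 1² = 1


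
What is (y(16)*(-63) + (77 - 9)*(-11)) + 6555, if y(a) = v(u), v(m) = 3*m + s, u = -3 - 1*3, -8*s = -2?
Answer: 27701/4 ≈ 6925.3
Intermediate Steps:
s = 1/4 (s = -1/8*(-2) = 1/4 ≈ 0.25000)
u = -6 (u = -3 - 3 = -6)
v(m) = 1/4 + 3*m (v(m) = 3*m + 1/4 = 1/4 + 3*m)
y(a) = -71/4 (y(a) = 1/4 + 3*(-6) = 1/4 - 18 = -71/4)
(y(16)*(-63) + (77 - 9)*(-11)) + 6555 = (-71/4*(-63) + (77 - 9)*(-11)) + 6555 = (4473/4 + 68*(-11)) + 6555 = (4473/4 - 748) + 6555 = 1481/4 + 6555 = 27701/4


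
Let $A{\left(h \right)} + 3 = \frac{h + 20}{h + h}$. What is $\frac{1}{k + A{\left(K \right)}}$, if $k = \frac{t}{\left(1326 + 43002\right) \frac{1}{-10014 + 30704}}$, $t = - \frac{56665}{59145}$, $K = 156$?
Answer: $- \frac{3408313428}{9826420445} \approx -0.34685$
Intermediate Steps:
$t = - \frac{11333}{11829}$ ($t = \left(-56665\right) \frac{1}{59145} = - \frac{11333}{11829} \approx -0.95807$)
$A{\left(h \right)} = -3 + \frac{20 + h}{2 h}$ ($A{\left(h \right)} = -3 + \frac{h + 20}{h + h} = -3 + \frac{20 + h}{2 h}$)
$k = - \frac{117239885}{262177956}$ ($k = - \frac{11333}{11829 \frac{1326 + 43002}{-10014 + 30704}} = - \frac{11333}{11829 \cdot \frac{44328}{20690}} = - \frac{11333}{11829 \cdot 44328 \cdot \frac{1}{20690}} = - \frac{11333}{11829 \cdot \frac{22164}{10345}} = \left(- \frac{11333}{11829}\right) \frac{10345}{22164} = - \frac{117239885}{262177956} \approx -0.44718$)
$\frac{1}{k + A{\left(K \right)}} = \frac{1}{- \frac{117239885}{262177956} - \left(\frac{5}{2} - \frac{10}{156}\right)} = \frac{1}{- \frac{117239885}{262177956} + \left(- \frac{5}{2} + 10 \cdot \frac{1}{156}\right)} = \frac{1}{- \frac{117239885}{262177956} + \left(- \frac{5}{2} + \frac{5}{78}\right)} = \frac{1}{- \frac{117239885}{262177956} - \frac{95}{39}} = \frac{1}{- \frac{9826420445}{3408313428}} = - \frac{3408313428}{9826420445}$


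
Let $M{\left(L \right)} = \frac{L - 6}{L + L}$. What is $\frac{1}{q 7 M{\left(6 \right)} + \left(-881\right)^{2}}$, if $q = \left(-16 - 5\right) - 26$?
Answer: $\frac{1}{776161} \approx 1.2884 \cdot 10^{-6}$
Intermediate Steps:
$q = -47$ ($q = -21 - 26 = -47$)
$M{\left(L \right)} = \frac{-6 + L}{2 L}$
$\frac{1}{q 7 M{\left(6 \right)} + \left(-881\right)^{2}} = \frac{1}{\left(-47\right) 7 \frac{-6 + 6}{2 \cdot 6} + \left(-881\right)^{2}} = \frac{1}{- 329 \cdot \frac{1}{2} \cdot \frac{1}{6} \cdot 0 + 776161} = \frac{1}{\left(-329\right) 0 + 776161} = \frac{1}{0 + 776161} = \frac{1}{776161}$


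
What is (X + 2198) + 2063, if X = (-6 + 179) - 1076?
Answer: 3358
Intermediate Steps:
X = -903 (X = 173 - 1076 = -903)
(X + 2198) + 2063 = (-903 + 2198) + 2063 = 1295 + 2063 = 3358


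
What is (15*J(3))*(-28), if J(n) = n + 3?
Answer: -2520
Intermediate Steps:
J(n) = 3 + n
(15*J(3))*(-28) = (15*(3 + 3))*(-28) = (15*6)*(-28) = 90*(-28) = -2520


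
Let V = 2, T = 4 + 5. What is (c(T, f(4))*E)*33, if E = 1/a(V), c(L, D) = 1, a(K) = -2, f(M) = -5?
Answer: -33/2 ≈ -16.500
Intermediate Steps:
T = 9
E = -½ (E = 1/(-2) = -½ ≈ -0.50000)
(c(T, f(4))*E)*33 = (1*(-½))*33 = -½*33 = -33/2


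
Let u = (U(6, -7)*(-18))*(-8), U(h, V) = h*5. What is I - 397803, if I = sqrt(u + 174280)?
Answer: -397803 + 10*sqrt(1786) ≈ -3.9738e+5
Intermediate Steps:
U(h, V) = 5*h
u = 4320 (u = ((5*6)*(-18))*(-8) = (30*(-18))*(-8) = -540*(-8) = 4320)
I = 10*sqrt(1786) (I = sqrt(4320 + 174280) = sqrt(178600) = 10*sqrt(1786) ≈ 422.61)
I - 397803 = 10*sqrt(1786) - 397803 = -397803 + 10*sqrt(1786)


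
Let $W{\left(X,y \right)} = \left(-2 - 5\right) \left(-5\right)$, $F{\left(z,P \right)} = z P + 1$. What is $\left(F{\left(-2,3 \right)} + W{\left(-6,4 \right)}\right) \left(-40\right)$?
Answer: $-1200$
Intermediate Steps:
$F{\left(z,P \right)} = 1 + P z$ ($F{\left(z,P \right)} = P z + 1 = 1 + P z$)
$W{\left(X,y \right)} = 35$ ($W{\left(X,y \right)} = \left(-7\right) \left(-5\right) = 35$)
$\left(F{\left(-2,3 \right)} + W{\left(-6,4 \right)}\right) \left(-40\right) = \left(\left(1 + 3 \left(-2\right)\right) + 35\right) \left(-40\right) = \left(\left(1 - 6\right) + 35\right) \left(-40\right) = \left(-5 + 35\right) \left(-40\right) = 30 \left(-40\right) = -1200$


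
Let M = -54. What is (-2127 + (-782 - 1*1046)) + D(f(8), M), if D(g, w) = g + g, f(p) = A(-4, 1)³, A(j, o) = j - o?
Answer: -4205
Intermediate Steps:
f(p) = -125 (f(p) = (-4 - 1*1)³ = (-4 - 1)³ = (-5)³ = -125)
D(g, w) = 2*g
(-2127 + (-782 - 1*1046)) + D(f(8), M) = (-2127 + (-782 - 1*1046)) + 2*(-125) = (-2127 + (-782 - 1046)) - 250 = (-2127 - 1828) - 250 = -3955 - 250 = -4205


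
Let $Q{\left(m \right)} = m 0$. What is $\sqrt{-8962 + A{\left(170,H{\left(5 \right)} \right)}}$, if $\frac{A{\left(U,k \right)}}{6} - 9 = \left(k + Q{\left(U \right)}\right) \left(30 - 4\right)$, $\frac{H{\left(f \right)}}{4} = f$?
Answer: $2 i \sqrt{1447} \approx 76.079 i$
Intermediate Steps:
$Q{\left(m \right)} = 0$
$H{\left(f \right)} = 4 f$
$A{\left(U,k \right)} = 54 + 156 k$ ($A{\left(U,k \right)} = 54 + 6 \left(k + 0\right) \left(30 - 4\right) = 54 + 6 k 26 = 54 + 6 \cdot 26 k = 54 + 156 k$)
$\sqrt{-8962 + A{\left(170,H{\left(5 \right)} \right)}} = \sqrt{-8962 + \left(54 + 156 \cdot 4 \cdot 5\right)} = \sqrt{-8962 + \left(54 + 156 \cdot 20\right)} = \sqrt{-8962 + \left(54 + 3120\right)} = \sqrt{-8962 + 3174} = \sqrt{-5788} = 2 i \sqrt{1447}$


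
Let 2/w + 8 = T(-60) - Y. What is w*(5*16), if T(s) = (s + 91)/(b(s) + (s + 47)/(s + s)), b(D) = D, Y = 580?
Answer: -287480/1057419 ≈ -0.27187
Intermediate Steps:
T(s) = (91 + s)/(s + (47 + s)/(2*s)) (T(s) = (s + 91)/(s + (s + 47)/(s + s)) = (91 + s)/(s + (47 + s)/((2*s))) = (91 + s)/(s + (47 + s)*(1/(2*s))) = (91 + s)/(s + (47 + s)/(2*s)))
w = -7187/2114838 (w = 2/(-8 + (2*(-60)*(91 - 60)/(47 - 60 + 2*(-60)²) - 1*580)) = 2/(-8 + (2*(-60)*31/(47 - 60 + 2*3600) - 580)) = 2/(-8 + (2*(-60)*31/(47 - 60 + 7200) - 580)) = 2/(-8 + (2*(-60)*31/7187 - 580)) = 2/(-8 + (2*(-60)*(1/7187)*31 - 580)) = 2/(-8 + (-3720/7187 - 580)) = 2/(-8 - 4172180/7187) = 2/(-4229676/7187) = 2*(-7187/4229676) = -7187/2114838 ≈ -0.0033984)
w*(5*16) = -35935*16/2114838 = -7187/2114838*80 = -287480/1057419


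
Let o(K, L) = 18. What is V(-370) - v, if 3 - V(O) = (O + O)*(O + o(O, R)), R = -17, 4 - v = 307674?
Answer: 47193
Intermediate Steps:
v = -307670 (v = 4 - 1*307674 = 4 - 307674 = -307670)
V(O) = 3 - 2*O*(18 + O) (V(O) = 3 - (O + O)*(O + 18) = 3 - 2*O*(18 + O))
V(-370) - v = (3 - 36*(-370) - 2*(-370)²) - 1*(-307670) = (3 + 13320 - 2*136900) + 307670 = (3 + 13320 - 273800) + 307670 = -260477 + 307670 = 47193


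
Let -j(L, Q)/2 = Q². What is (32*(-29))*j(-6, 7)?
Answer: 90944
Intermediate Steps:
j(L, Q) = -2*Q²
(32*(-29))*j(-6, 7) = (32*(-29))*(-2*7²) = -(-1856)*49 = -928*(-98) = 90944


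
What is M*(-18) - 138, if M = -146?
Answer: 2490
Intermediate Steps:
M*(-18) - 138 = -146*(-18) - 138 = 2628 - 138 = 2490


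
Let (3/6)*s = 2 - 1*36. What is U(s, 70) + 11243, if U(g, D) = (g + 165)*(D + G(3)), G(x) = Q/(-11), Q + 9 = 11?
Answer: 198169/11 ≈ 18015.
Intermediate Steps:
Q = 2 (Q = -9 + 11 = 2)
G(x) = -2/11 (G(x) = 2/(-11) = 2*(-1/11) = -2/11)
s = -68 (s = 2*(2 - 1*36) = 2*(2 - 36) = 2*(-34) = -68)
U(g, D) = (165 + g)*(-2/11 + D) (U(g, D) = (g + 165)*(D - 2/11) = (165 + g)*(-2/11 + D))
U(s, 70) + 11243 = (-30 + 165*70 - 2/11*(-68) + 70*(-68)) + 11243 = (-30 + 11550 + 136/11 - 4760) + 11243 = 74496/11 + 11243 = 198169/11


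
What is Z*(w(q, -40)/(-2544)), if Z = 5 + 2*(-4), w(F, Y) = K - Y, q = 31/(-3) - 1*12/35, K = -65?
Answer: -25/848 ≈ -0.029481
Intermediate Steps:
q = -1121/105 (q = 31*(-1/3) - 12*1/35 = -31/3 - 12/35 = -1121/105 ≈ -10.676)
w(F, Y) = -65 - Y
Z = -3 (Z = 5 - 8 = -3)
Z*(w(q, -40)/(-2544)) = -3*(-65 - 1*(-40))/(-2544) = -3*(-65 + 40)*(-1)/2544 = -(-75)*(-1)/2544 = -3*25/2544 = -25/848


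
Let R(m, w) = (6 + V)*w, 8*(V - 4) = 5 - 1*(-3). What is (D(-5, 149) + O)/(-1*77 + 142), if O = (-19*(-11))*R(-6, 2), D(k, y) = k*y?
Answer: 3853/65 ≈ 59.277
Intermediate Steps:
V = 5 (V = 4 + (5 - 1*(-3))/8 = 4 + (5 + 3)/8 = 4 + (⅛)*8 = 4 + 1 = 5)
R(m, w) = 11*w (R(m, w) = (6 + 5)*w = 11*w)
O = 4598 (O = (-19*(-11))*(11*2) = 209*22 = 4598)
(D(-5, 149) + O)/(-1*77 + 142) = (-5*149 + 4598)/(-1*77 + 142) = (-745 + 4598)/(-77 + 142) = 3853/65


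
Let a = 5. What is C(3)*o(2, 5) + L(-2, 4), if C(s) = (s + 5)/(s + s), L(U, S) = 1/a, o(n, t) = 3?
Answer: 21/5 ≈ 4.2000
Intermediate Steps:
L(U, S) = ⅕ (L(U, S) = 1/5 = ⅕)
C(s) = (5 + s)/(2*s) (C(s) = (5 + s)/((2*s)) = (5 + s)*(1/(2*s)) = (5 + s)/(2*s))
C(3)*o(2, 5) + L(-2, 4) = ((½)*(5 + 3)/3)*3 + ⅕ = ((½)*(⅓)*8)*3 + ⅕ = (4/3)*3 + ⅕ = 4 + ⅕ = 21/5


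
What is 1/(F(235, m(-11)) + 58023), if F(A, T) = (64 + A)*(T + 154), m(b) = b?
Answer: 1/100780 ≈ 9.9226e-6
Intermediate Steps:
F(A, T) = (64 + A)*(154 + T)
1/(F(235, m(-11)) + 58023) = 1/((9856 + 64*(-11) + 154*235 + 235*(-11)) + 58023) = 1/((9856 - 704 + 36190 - 2585) + 58023) = 1/(42757 + 58023) = 1/100780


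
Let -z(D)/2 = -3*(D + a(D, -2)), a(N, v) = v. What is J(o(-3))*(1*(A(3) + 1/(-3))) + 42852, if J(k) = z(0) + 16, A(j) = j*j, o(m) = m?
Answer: 128660/3 ≈ 42887.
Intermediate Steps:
A(j) = j²
z(D) = -12 + 6*D (z(D) = -(-6)*(D - 2) = -(-6)*(-2 + D) = -2*(6 - 3*D) = -12 + 6*D)
J(k) = 4 (J(k) = (-12 + 6*0) + 16 = (-12 + 0) + 16 = -12 + 16 = 4)
J(o(-3))*(1*(A(3) + 1/(-3))) + 42852 = 4*(1*(3² + 1/(-3))) + 42852 = 4*(1*(9 - ⅓)) + 42852 = 4*(1*(26/3)) + 42852 = 4*(26/3) + 42852 = 104/3 + 42852 = 128660/3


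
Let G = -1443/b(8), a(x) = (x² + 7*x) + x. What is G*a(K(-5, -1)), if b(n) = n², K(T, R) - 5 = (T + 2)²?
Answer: -111111/16 ≈ -6944.4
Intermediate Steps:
K(T, R) = 5 + (2 + T)² (K(T, R) = 5 + (T + 2)² = 5 + (2 + T)²)
a(x) = x² + 8*x
G = -1443/64 (G = -1443/(8²) = -1443/64 ≈ -22.547)
G*a(K(-5, -1)) = -1443*(5 + (2 - 5)²)*(8 + (5 + (2 - 5)²))/64 = -1443*(5 + (-3)²)*(8 + (5 + (-3)²))/64 = -1443*(5 + 9)*(8 + (5 + 9))/64 = -10101*(8 + 14)/32 = -10101*22/32 = -1443/64*308 = -111111/16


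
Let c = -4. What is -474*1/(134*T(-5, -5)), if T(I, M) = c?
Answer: 237/268 ≈ 0.88433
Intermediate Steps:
T(I, M) = -4
-474*1/(134*T(-5, -5)) = -474/(134*(-4)) = -474/(-536) = -474*(-1/536) = 237/268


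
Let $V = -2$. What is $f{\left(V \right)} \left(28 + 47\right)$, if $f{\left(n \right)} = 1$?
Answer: $75$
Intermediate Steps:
$f{\left(V \right)} \left(28 + 47\right) = 1 \left(28 + 47\right) = 1 \cdot 75 = 75$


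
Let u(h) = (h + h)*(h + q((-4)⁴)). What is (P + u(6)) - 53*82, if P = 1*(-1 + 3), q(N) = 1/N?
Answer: -273405/64 ≈ -4272.0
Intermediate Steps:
q(N) = 1/N
P = 2 (P = 1*2 = 2)
u(h) = 2*h*(1/256 + h) (u(h) = (h + h)*(h + 1/((-4)⁴)) = (2*h)*(h + 1/256) = (2*h)*(1/256 + h) = 2*h*(1/256 + h))
(P + u(6)) - 53*82 = (2 + (1/128)*6*(1 + 256*6)) - 53*82 = (2 + (1/128)*6*(1 + 1536)) - 4346 = (2 + (1/128)*6*1537) - 4346 = (2 + 4611/64) - 4346 = 4739/64 - 4346 = -273405/64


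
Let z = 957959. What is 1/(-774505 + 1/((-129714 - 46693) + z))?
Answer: -781552/605315931759 ≈ -1.2911e-6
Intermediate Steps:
1/(-774505 + 1/((-129714 - 46693) + z)) = 1/(-774505 + 1/((-129714 - 46693) + 957959)) = 1/(-774505 + 1/(-176407 + 957959)) = 1/(-774505 + 1/781552) = 1/(-605315931759/781552) = -781552/605315931759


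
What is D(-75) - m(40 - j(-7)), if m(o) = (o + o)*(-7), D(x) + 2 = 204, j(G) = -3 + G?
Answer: 902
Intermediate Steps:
D(x) = 202 (D(x) = -2 + 204 = 202)
m(o) = -14*o (m(o) = (2*o)*(-7) = -14*o)
D(-75) - m(40 - j(-7)) = 202 - (-14)*(40 - (-3 - 7)) = 202 - (-14)*(40 - 1*(-10)) = 202 - (-14)*(40 + 10) = 202 - (-14)*50 = 202 - 1*(-700) = 202 + 700 = 902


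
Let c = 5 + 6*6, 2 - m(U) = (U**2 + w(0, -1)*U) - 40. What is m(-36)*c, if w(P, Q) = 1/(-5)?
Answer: -258546/5 ≈ -51709.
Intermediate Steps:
w(P, Q) = -1/5
m(U) = 42 - U**2 + U/5 (m(U) = 2 - ((U**2 - U/5) - 40) = 2 - (-40 + U**2 - U/5) = 2 + (40 - U**2 + U/5) = 42 - U**2 + U/5)
c = 41 (c = 5 + 36 = 41)
m(-36)*c = (42 - 1*(-36)**2 + (1/5)*(-36))*41 = (42 - 1*1296 - 36/5)*41 = (42 - 1296 - 36/5)*41 = -6306/5*41 = -258546/5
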